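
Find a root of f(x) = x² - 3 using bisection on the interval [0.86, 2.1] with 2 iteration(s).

f(x) = x² - 3
Initial interval: [0.86, 2.1]

Iteration 1:
  c_1 = (0.860000 + 2.100000)/2 = 1.480000
  f(c_1) = f(1.480000) = -0.809600
  f(a) × f(c) ≥ 0, new interval: [1.480000, 2.100000]
Iteration 2:
  c_2 = (1.480000 + 2.100000)/2 = 1.790000
  f(c_2) = f(1.790000) = 0.204100
  f(a) × f(c) < 0, new interval: [1.480000, 1.790000]

After 2 iteration(s), the approximation is c_2 = 1.790000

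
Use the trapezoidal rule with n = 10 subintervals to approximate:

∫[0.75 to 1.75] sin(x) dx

f(x) = sin(x)
a = 0.75, b = 1.75, n = 10
h = (b - a)/n = 0.100000

Trapezoidal rule: (h/2)[f(x₀) + 2f(x₁) + 2f(x₂) + ... + f(xₙ)]

x_0 = 0.7500, f(x_0) = 0.681639, coefficient = 1
x_1 = 0.8500, f(x_1) = 0.751280, coefficient = 2
x_2 = 0.9500, f(x_2) = 0.813416, coefficient = 2
x_3 = 1.0500, f(x_3) = 0.867423, coefficient = 2
x_4 = 1.1500, f(x_4) = 0.912764, coefficient = 2
x_5 = 1.2500, f(x_5) = 0.948985, coefficient = 2
x_6 = 1.3500, f(x_6) = 0.975723, coefficient = 2
x_7 = 1.4500, f(x_7) = 0.992713, coefficient = 2
x_8 = 1.5500, f(x_8) = 0.999784, coefficient = 2
x_9 = 1.6500, f(x_9) = 0.996865, coefficient = 2
x_10 = 1.7500, f(x_10) = 0.983986, coefficient = 1

I ≈ (0.100000/2) × 18.183530 = 0.909177
Exact value: 0.909935
Error: 0.000758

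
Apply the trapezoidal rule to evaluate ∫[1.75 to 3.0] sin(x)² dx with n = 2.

f(x) = sin(x)²
a = 1.75, b = 3.0, n = 2
h = (b - a)/n = 0.625000

Trapezoidal rule: (h/2)[f(x₀) + 2f(x₁) + 2f(x₂) + ... + f(xₙ)]

x_0 = 1.7500, f(x_0) = 0.968228, coefficient = 1
x_1 = 2.3750, f(x_1) = 0.481199, coefficient = 2
x_2 = 3.0000, f(x_2) = 0.019915, coefficient = 1

I ≈ (0.625000/2) × 1.950541 = 0.609544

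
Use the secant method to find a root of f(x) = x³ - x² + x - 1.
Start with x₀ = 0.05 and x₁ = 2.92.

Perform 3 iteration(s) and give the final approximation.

f(x) = x³ - x² + x - 1
x₀ = 0.05, x₁ = 2.92

Secant formula: x_{n+1} = x_n - f(x_n)(x_n - x_{n-1})/(f(x_n) - f(x_{n-1}))

Iteration 1:
  f(0.050000) = -0.952375
  f(2.920000) = 18.290688
  x_2 = 2.920000 - 18.290688×(2.920000 - 0.050000)/(18.290688 - (-0.952375))
       = 0.192042
Iteration 2:
  f(2.920000) = 18.290688
  f(0.192042) = -0.837756
  x_3 = 0.192042 - (-0.837756)×(0.192042 - 2.920000)/(-0.837756 - 18.290688)
       = 0.311516
Iteration 3:
  f(0.192042) = -0.837756
  f(0.311516) = -0.755296
  x_4 = 0.311516 - (-0.755296)×(0.311516 - 0.192042)/(-0.755296 - (-0.837756))
       = 1.405849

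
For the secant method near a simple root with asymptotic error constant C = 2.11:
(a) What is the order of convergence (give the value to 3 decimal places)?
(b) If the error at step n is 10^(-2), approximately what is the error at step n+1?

(a) Secant method has superlinear convergence with order φ = (1+√5)/2 ≈ 1.618.
    This means |e_{n+1}| ≈ C|e_n|^1.618.

(b) With |e_n| = 10^(-2) and C = 2.11:
    |e_{n+1}| ≈ 2.11 × (10^(-2))^1.618 = 2.11 × 10^(-3.24)

(a) ≈ 1.618 (golden ratio); (b) |e_{n+1}| ≈ 1.225e-03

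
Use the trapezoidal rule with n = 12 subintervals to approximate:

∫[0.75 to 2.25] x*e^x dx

f(x) = x*e^x
a = 0.75, b = 2.25, n = 12
h = (b - a)/n = 0.125000

Trapezoidal rule: (h/2)[f(x₀) + 2f(x₁) + 2f(x₂) + ... + f(xₙ)]

x_0 = 0.7500, f(x_0) = 1.587750, coefficient = 1
x_1 = 0.8750, f(x_1) = 2.099016, coefficient = 2
x_2 = 1.0000, f(x_2) = 2.718282, coefficient = 2
x_3 = 1.1250, f(x_3) = 3.465244, coefficient = 2
x_4 = 1.2500, f(x_4) = 4.362929, coefficient = 2
x_5 = 1.3750, f(x_5) = 5.438230, coefficient = 2
x_6 = 1.5000, f(x_6) = 6.722534, coefficient = 2
x_7 = 1.6250, f(x_7) = 8.252431, coefficient = 2
x_8 = 1.7500, f(x_8) = 10.070555, coefficient = 2
x_9 = 1.8750, f(x_9) = 12.226536, coefficient = 2
x_10 = 2.0000, f(x_10) = 14.778112, coefficient = 2
x_11 = 2.1250, f(x_11) = 17.792407, coefficient = 2
x_12 = 2.2500, f(x_12) = 21.347406, coefficient = 1

I ≈ (0.125000/2) × 198.787706 = 12.424232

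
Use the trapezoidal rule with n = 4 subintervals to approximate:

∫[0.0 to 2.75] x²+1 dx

f(x) = x²+1
a = 0.0, b = 2.75, n = 4
h = (b - a)/n = 0.687500

Trapezoidal rule: (h/2)[f(x₀) + 2f(x₁) + 2f(x₂) + ... + f(xₙ)]

x_0 = 0.0000, f(x_0) = 1.000000, coefficient = 1
x_1 = 0.6875, f(x_1) = 1.472656, coefficient = 2
x_2 = 1.3750, f(x_2) = 2.890625, coefficient = 2
x_3 = 2.0625, f(x_3) = 5.253906, coefficient = 2
x_4 = 2.7500, f(x_4) = 8.562500, coefficient = 1

I ≈ (0.687500/2) × 28.796875 = 9.898926
Exact value: 9.682292
Error: 0.216634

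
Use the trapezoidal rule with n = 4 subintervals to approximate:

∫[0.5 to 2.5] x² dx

f(x) = x²
a = 0.5, b = 2.5, n = 4
h = (b - a)/n = 0.500000

Trapezoidal rule: (h/2)[f(x₀) + 2f(x₁) + 2f(x₂) + ... + f(xₙ)]

x_0 = 0.5000, f(x_0) = 0.250000, coefficient = 1
x_1 = 1.0000, f(x_1) = 1.000000, coefficient = 2
x_2 = 1.5000, f(x_2) = 2.250000, coefficient = 2
x_3 = 2.0000, f(x_3) = 4.000000, coefficient = 2
x_4 = 2.5000, f(x_4) = 6.250000, coefficient = 1

I ≈ (0.500000/2) × 21.000000 = 5.250000
Exact value: 5.166667
Error: 0.083333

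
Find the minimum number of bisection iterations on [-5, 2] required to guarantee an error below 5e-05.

We need (b-a)/2^n ≤ 5e-05
(2 - (-5))/2^n ≤ 5e-05
7/2^n ≤ 5e-05
2^n ≥ 140000
n ≥ log₂(140000) = 17.10
n ≥ 18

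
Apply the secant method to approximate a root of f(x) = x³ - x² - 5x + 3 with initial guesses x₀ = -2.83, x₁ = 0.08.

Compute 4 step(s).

f(x) = x³ - x² - 5x + 3
x₀ = -2.83, x₁ = 0.08

Secant formula: x_{n+1} = x_n - f(x_n)(x_n - x_{n-1})/(f(x_n) - f(x_{n-1}))

Iteration 1:
  f(-2.830000) = -13.524087
  f(0.080000) = 2.594112
  x_2 = 0.080000 - 2.594112×(0.080000 - (-2.830000))/(2.594112 - (-13.524087))
       = -0.388344
Iteration 2:
  f(0.080000) = 2.594112
  f(-0.388344) = 4.732343
  x_3 = -0.388344 - 4.732343×(-0.388344 - 0.080000)/(4.732343 - 2.594112)
       = 0.648197
Iteration 3:
  f(-0.388344) = 4.732343
  f(0.648197) = -0.388800
  x_4 = 0.648197 - (-0.388800)×(0.648197 - (-0.388344))/(-0.388800 - 4.732343)
       = 0.569503
Iteration 4:
  f(0.648197) = -0.388800
  f(0.569503) = 0.012863
  x_5 = 0.569503 - 0.012863×(0.569503 - 0.648197)/(0.012863 - (-0.388800))
       = 0.572023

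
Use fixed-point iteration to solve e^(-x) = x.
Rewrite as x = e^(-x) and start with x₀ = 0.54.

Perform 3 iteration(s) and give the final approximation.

Equation: e^(-x) = x
Fixed-point form: x = e^(-x)
x₀ = 0.54

x_1 = g(0.540000) = 0.582748
x_2 = g(0.582748) = 0.558362
x_3 = g(0.558362) = 0.572146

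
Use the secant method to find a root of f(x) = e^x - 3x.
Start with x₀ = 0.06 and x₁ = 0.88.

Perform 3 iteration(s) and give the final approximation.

f(x) = e^x - 3x
x₀ = 0.06, x₁ = 0.88

Secant formula: x_{n+1} = x_n - f(x_n)(x_n - x_{n-1})/(f(x_n) - f(x_{n-1}))

Iteration 1:
  f(0.060000) = 0.881837
  f(0.880000) = -0.229100
  x_2 = 0.880000 - (-0.229100)×(0.880000 - 0.060000)/(-0.229100 - 0.881837)
       = 0.710897
Iteration 2:
  f(0.880000) = -0.229100
  f(0.710897) = -0.096875
  x_3 = 0.710897 - (-0.096875)×(0.710897 - 0.880000)/(-0.096875 - (-0.229100))
       = 0.587005
Iteration 3:
  f(0.710897) = -0.096875
  f(0.587005) = 0.037579
  x_4 = 0.587005 - 0.037579×(0.587005 - 0.710897)/(0.037579 - (-0.096875))
       = 0.621632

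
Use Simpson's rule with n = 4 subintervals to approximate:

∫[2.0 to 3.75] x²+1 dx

f(x) = x²+1
a = 2.0, b = 3.75, n = 4
h = (b - a)/n = 0.437500

Simpson's rule: (h/3)[f(x₀) + 4f(x₁) + 2f(x₂) + ... + f(xₙ)]

x_0 = 2.0000, f(x_0) = 5.000000, coefficient = 1
x_1 = 2.4375, f(x_1) = 6.941406, coefficient = 4
x_2 = 2.8750, f(x_2) = 9.265625, coefficient = 2
x_3 = 3.3125, f(x_3) = 11.972656, coefficient = 4
x_4 = 3.7500, f(x_4) = 15.062500, coefficient = 1

I ≈ (0.437500/3) × 114.250000 = 16.661458
Exact value: 16.661458
Error: 0.000000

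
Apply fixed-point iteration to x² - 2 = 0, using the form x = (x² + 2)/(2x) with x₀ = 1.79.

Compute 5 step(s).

Equation: x² - 2 = 0
Fixed-point form: x = (x² + 2)/(2x)
x₀ = 1.79

x_1 = g(1.790000) = 1.453659
x_2 = g(1.453659) = 1.414749
x_3 = g(1.414749) = 1.414214
x_4 = g(1.414214) = 1.414214
x_5 = g(1.414214) = 1.414214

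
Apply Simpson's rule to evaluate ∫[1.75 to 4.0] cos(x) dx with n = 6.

f(x) = cos(x)
a = 1.75, b = 4.0, n = 6
h = (b - a)/n = 0.375000

Simpson's rule: (h/3)[f(x₀) + 4f(x₁) + 2f(x₂) + ... + f(xₙ)]

x_0 = 1.7500, f(x_0) = -0.178246, coefficient = 1
x_1 = 2.1250, f(x_1) = -0.526266, coefficient = 4
x_2 = 2.5000, f(x_2) = -0.801144, coefficient = 2
x_3 = 2.8750, f(x_3) = -0.964674, coefficient = 4
x_4 = 3.2500, f(x_4) = -0.994130, coefficient = 2
x_5 = 3.6250, f(x_5) = -0.885416, coefficient = 4
x_6 = 4.0000, f(x_6) = -0.653644, coefficient = 1

I ≈ (0.375000/3) × -13.927864 = -1.740983
Exact value: -1.740788
Error: 0.000194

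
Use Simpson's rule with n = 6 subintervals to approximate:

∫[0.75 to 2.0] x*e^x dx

f(x) = x*e^x
a = 0.75, b = 2.0, n = 6
h = (b - a)/n = 0.208333

Simpson's rule: (h/3)[f(x₀) + 4f(x₁) + 2f(x₂) + ... + f(xₙ)]

x_0 = 0.7500, f(x_0) = 1.587750, coefficient = 1
x_1 = 0.9583, f(x_1) = 2.498708, coefficient = 4
x_2 = 1.1667, f(x_2) = 3.746482, coefficient = 2
x_3 = 1.3750, f(x_3) = 5.438230, coefficient = 4
x_4 = 1.5833, f(x_4) = 7.712679, coefficient = 2
x_5 = 1.7917, f(x_5) = 10.749002, coefficient = 4
x_6 = 2.0000, f(x_6) = 14.778112, coefficient = 1

I ≈ (0.208333/3) × 114.027949 = 7.918608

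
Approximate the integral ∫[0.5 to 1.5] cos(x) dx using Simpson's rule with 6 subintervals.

f(x) = cos(x)
a = 0.5, b = 1.5, n = 6
h = (b - a)/n = 0.166667

Simpson's rule: (h/3)[f(x₀) + 4f(x₁) + 2f(x₂) + ... + f(xₙ)]

x_0 = 0.5000, f(x_0) = 0.877583, coefficient = 1
x_1 = 0.6667, f(x_1) = 0.785887, coefficient = 4
x_2 = 0.8333, f(x_2) = 0.672412, coefficient = 2
x_3 = 1.0000, f(x_3) = 0.540302, coefficient = 4
x_4 = 1.1667, f(x_4) = 0.393219, coefficient = 2
x_5 = 1.3333, f(x_5) = 0.235238, coefficient = 4
x_6 = 1.5000, f(x_6) = 0.070737, coefficient = 1

I ≈ (0.166667/3) × 9.325290 = 0.518072
Exact value: 0.518069
Error: 0.000002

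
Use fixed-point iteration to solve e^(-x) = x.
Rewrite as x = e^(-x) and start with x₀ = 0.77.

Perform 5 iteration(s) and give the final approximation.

Equation: e^(-x) = x
Fixed-point form: x = e^(-x)
x₀ = 0.77

x_1 = g(0.770000) = 0.463013
x_2 = g(0.463013) = 0.629384
x_3 = g(0.629384) = 0.532920
x_4 = g(0.532920) = 0.586889
x_5 = g(0.586889) = 0.556055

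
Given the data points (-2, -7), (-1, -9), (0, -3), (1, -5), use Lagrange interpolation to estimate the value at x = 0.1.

Lagrange interpolation formula:
P(x) = Σ yᵢ × Lᵢ(x)
where Lᵢ(x) = Π_{j≠i} (x - xⱼ)/(xᵢ - xⱼ)

L_0(0.1) = (0.1 - (-1))/(-2 - (-1)) × (0.1 - 0)/(-2 - 0) × (0.1 - 1)/(-2 - 1) = 0.016500
L_1(0.1) = (0.1 - (-2))/(-1 - (-2)) × (0.1 - 0)/(-1 - 0) × (0.1 - 1)/(-1 - 1) = -0.094500
L_2(0.1) = (0.1 - (-2))/(0 - (-2)) × (0.1 - (-1))/(0 - (-1)) × (0.1 - 1)/(0 - 1) = 1.039500
L_3(0.1) = (0.1 - (-2))/(1 - (-2)) × (0.1 - (-1))/(1 - (-1)) × (0.1 - 0)/(1 - 0) = 0.038500

P(0.1) = (-7)×L_0(0.1) + (-9)×L_1(0.1) + (-3)×L_2(0.1) + (-5)×L_3(0.1)
P(0.1) = -2.576000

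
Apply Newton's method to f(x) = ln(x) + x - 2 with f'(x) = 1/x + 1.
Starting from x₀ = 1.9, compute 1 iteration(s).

f(x) = ln(x) + x - 2
f'(x) = 1/x + 1
x₀ = 1.9

Newton-Raphson formula: x_{n+1} = x_n - f(x_n)/f'(x_n)

Iteration 1:
  f(1.900000) = 0.541854
  f'(1.900000) = 1.526316
  x_1 = 1.900000 - 0.541854/1.526316 = 1.544992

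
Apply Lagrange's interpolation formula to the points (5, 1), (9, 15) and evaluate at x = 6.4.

Lagrange interpolation formula:
P(x) = Σ yᵢ × Lᵢ(x)
where Lᵢ(x) = Π_{j≠i} (x - xⱼ)/(xᵢ - xⱼ)

L_0(6.4) = (6.4 - 9)/(5 - 9) = 0.650000
L_1(6.4) = (6.4 - 5)/(9 - 5) = 0.350000

P(6.4) = 1×L_0(6.4) + 15×L_1(6.4)
P(6.4) = 5.900000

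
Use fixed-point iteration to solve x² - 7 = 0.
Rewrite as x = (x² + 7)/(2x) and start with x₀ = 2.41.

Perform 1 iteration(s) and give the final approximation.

Equation: x² - 7 = 0
Fixed-point form: x = (x² + 7)/(2x)
x₀ = 2.41

x_1 = g(2.410000) = 2.657282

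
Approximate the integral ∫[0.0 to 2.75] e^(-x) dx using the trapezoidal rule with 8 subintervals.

f(x) = e^(-x)
a = 0.0, b = 2.75, n = 8
h = (b - a)/n = 0.343750

Trapezoidal rule: (h/2)[f(x₀) + 2f(x₁) + 2f(x₂) + ... + f(xₙ)]

x_0 = 0.0000, f(x_0) = 1.000000, coefficient = 1
x_1 = 0.3438, f(x_1) = 0.709106, coefficient = 2
x_2 = 0.6875, f(x_2) = 0.502832, coefficient = 2
x_3 = 1.0312, f(x_3) = 0.356561, coefficient = 2
x_4 = 1.3750, f(x_4) = 0.252840, coefficient = 2
x_5 = 1.7188, f(x_5) = 0.179290, coefficient = 2
x_6 = 2.0625, f(x_6) = 0.127136, coefficient = 2
x_7 = 2.4062, f(x_7) = 0.090153, coefficient = 2
x_8 = 2.7500, f(x_8) = 0.063928, coefficient = 1

I ≈ (0.343750/2) × 5.499762 = 0.945272
Exact value: 0.936072
Error: 0.009199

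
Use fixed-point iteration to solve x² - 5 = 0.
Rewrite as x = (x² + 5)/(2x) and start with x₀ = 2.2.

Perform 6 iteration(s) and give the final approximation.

Equation: x² - 5 = 0
Fixed-point form: x = (x² + 5)/(2x)
x₀ = 2.2

x_1 = g(2.200000) = 2.236364
x_2 = g(2.236364) = 2.236068
x_3 = g(2.236068) = 2.236068
x_4 = g(2.236068) = 2.236068
x_5 = g(2.236068) = 2.236068
x_6 = g(2.236068) = 2.236068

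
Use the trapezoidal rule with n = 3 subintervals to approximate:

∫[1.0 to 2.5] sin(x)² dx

f(x) = sin(x)²
a = 1.0, b = 2.5, n = 3
h = (b - a)/n = 0.500000

Trapezoidal rule: (h/2)[f(x₀) + 2f(x₁) + 2f(x₂) + ... + f(xₙ)]

x_0 = 1.0000, f(x_0) = 0.708073, coefficient = 1
x_1 = 1.5000, f(x_1) = 0.994996, coefficient = 2
x_2 = 2.0000, f(x_2) = 0.826822, coefficient = 2
x_3 = 2.5000, f(x_3) = 0.358169, coefficient = 1

I ≈ (0.500000/2) × 4.709878 = 1.177470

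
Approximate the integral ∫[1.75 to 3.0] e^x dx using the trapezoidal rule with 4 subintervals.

f(x) = e^x
a = 1.75, b = 3.0, n = 4
h = (b - a)/n = 0.312500

Trapezoidal rule: (h/2)[f(x₀) + 2f(x₁) + 2f(x₂) + ... + f(xₙ)]

x_0 = 1.7500, f(x_0) = 5.754603, coefficient = 1
x_1 = 2.0625, f(x_1) = 7.865609, coefficient = 2
x_2 = 2.3750, f(x_2) = 10.751013, coefficient = 2
x_3 = 2.6875, f(x_3) = 14.694893, coefficient = 2
x_4 = 3.0000, f(x_4) = 20.085537, coefficient = 1

I ≈ (0.312500/2) × 92.463170 = 14.447370
Exact value: 14.330934
Error: 0.116436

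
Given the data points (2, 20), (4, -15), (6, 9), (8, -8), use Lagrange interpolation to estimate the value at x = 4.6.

Lagrange interpolation formula:
P(x) = Σ yᵢ × Lᵢ(x)
where Lᵢ(x) = Π_{j≠i} (x - xⱼ)/(xᵢ - xⱼ)

L_0(4.6) = (4.6 - 4)/(2 - 4) × (4.6 - 6)/(2 - 6) × (4.6 - 8)/(2 - 8) = -0.059500
L_1(4.6) = (4.6 - 2)/(4 - 2) × (4.6 - 6)/(4 - 6) × (4.6 - 8)/(4 - 8) = 0.773500
L_2(4.6) = (4.6 - 2)/(6 - 2) × (4.6 - 4)/(6 - 4) × (4.6 - 8)/(6 - 8) = 0.331500
L_3(4.6) = (4.6 - 2)/(8 - 2) × (4.6 - 4)/(8 - 4) × (4.6 - 6)/(8 - 6) = -0.045500

P(4.6) = 20×L_0(4.6) + (-15)×L_1(4.6) + 9×L_2(4.6) + (-8)×L_3(4.6)
P(4.6) = -9.445000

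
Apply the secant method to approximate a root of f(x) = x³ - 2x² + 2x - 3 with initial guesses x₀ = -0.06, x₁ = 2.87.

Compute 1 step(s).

f(x) = x³ - 2x² + 2x - 3
x₀ = -0.06, x₁ = 2.87

Secant formula: x_{n+1} = x_n - f(x_n)(x_n - x_{n-1})/(f(x_n) - f(x_{n-1}))

Iteration 1:
  f(-0.060000) = -3.127416
  f(2.870000) = 9.906103
  x_2 = 2.870000 - 9.906103×(2.870000 - (-0.060000))/(9.906103 - (-3.127416))
       = 0.643059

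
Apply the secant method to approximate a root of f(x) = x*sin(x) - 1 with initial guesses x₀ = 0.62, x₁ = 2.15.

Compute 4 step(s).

f(x) = x*sin(x) - 1
x₀ = 0.62, x₁ = 2.15

Secant formula: x_{n+1} = x_n - f(x_n)(x_n - x_{n-1})/(f(x_n) - f(x_{n-1}))

Iteration 1:
  f(0.620000) = -0.639758
  f(2.150000) = 0.799332
  x_2 = 2.150000 - 0.799332×(2.150000 - 0.620000)/(0.799332 - (-0.639758))
       = 1.300173
Iteration 2:
  f(2.150000) = 0.799332
  f(1.300173) = 0.252852
  x_3 = 1.300173 - 0.252852×(1.300173 - 2.150000)/(0.252852 - 0.799332)
       = 0.906964
Iteration 3:
  f(1.300173) = 0.252852
  f(0.906964) = -0.285641
  x_4 = 0.906964 - (-0.285641)×(0.906964 - 1.300173)/(-0.285641 - 0.252852)
       = 1.115540
Iteration 4:
  f(0.906964) = -0.285641
  f(1.115540) = 0.001920
  x_5 = 1.115540 - 0.001920×(1.115540 - 0.906964)/(0.001920 - (-0.285641))
       = 1.114147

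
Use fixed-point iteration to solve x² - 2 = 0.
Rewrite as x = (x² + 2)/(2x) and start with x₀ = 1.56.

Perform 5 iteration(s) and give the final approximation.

Equation: x² - 2 = 0
Fixed-point form: x = (x² + 2)/(2x)
x₀ = 1.56

x_1 = g(1.560000) = 1.421026
x_2 = g(1.421026) = 1.414230
x_3 = g(1.414230) = 1.414214
x_4 = g(1.414214) = 1.414214
x_5 = g(1.414214) = 1.414214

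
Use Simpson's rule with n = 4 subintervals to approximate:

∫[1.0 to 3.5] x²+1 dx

f(x) = x²+1
a = 1.0, b = 3.5, n = 4
h = (b - a)/n = 0.625000

Simpson's rule: (h/3)[f(x₀) + 4f(x₁) + 2f(x₂) + ... + f(xₙ)]

x_0 = 1.0000, f(x_0) = 2.000000, coefficient = 1
x_1 = 1.6250, f(x_1) = 3.640625, coefficient = 4
x_2 = 2.2500, f(x_2) = 6.062500, coefficient = 2
x_3 = 2.8750, f(x_3) = 9.265625, coefficient = 4
x_4 = 3.5000, f(x_4) = 13.250000, coefficient = 1

I ≈ (0.625000/3) × 79.000000 = 16.458333
Exact value: 16.458333
Error: 0.000000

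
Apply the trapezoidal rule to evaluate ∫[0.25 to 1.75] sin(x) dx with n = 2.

f(x) = sin(x)
a = 0.25, b = 1.75, n = 2
h = (b - a)/n = 0.750000

Trapezoidal rule: (h/2)[f(x₀) + 2f(x₁) + 2f(x₂) + ... + f(xₙ)]

x_0 = 0.2500, f(x_0) = 0.247404, coefficient = 1
x_1 = 1.0000, f(x_1) = 0.841471, coefficient = 2
x_2 = 1.7500, f(x_2) = 0.983986, coefficient = 1

I ≈ (0.750000/2) × 2.914332 = 1.092874
Exact value: 1.147158
Error: 0.054284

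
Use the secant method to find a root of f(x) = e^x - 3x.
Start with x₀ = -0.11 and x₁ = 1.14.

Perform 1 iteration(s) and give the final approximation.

f(x) = e^x - 3x
x₀ = -0.11, x₁ = 1.14

Secant formula: x_{n+1} = x_n - f(x_n)(x_n - x_{n-1})/(f(x_n) - f(x_{n-1}))

Iteration 1:
  f(-0.110000) = 1.225834
  f(1.140000) = -0.293232
  x_2 = 1.140000 - (-0.293232)×(1.140000 - (-0.110000))/(-0.293232 - 1.225834)
       = 0.898707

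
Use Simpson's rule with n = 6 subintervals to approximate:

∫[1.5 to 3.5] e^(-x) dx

f(x) = e^(-x)
a = 1.5, b = 3.5, n = 6
h = (b - a)/n = 0.333333

Simpson's rule: (h/3)[f(x₀) + 4f(x₁) + 2f(x₂) + ... + f(xₙ)]

x_0 = 1.5000, f(x_0) = 0.223130, coefficient = 1
x_1 = 1.8333, f(x_1) = 0.159880, coefficient = 4
x_2 = 2.1667, f(x_2) = 0.114559, coefficient = 2
x_3 = 2.5000, f(x_3) = 0.082085, coefficient = 4
x_4 = 2.8333, f(x_4) = 0.058816, coefficient = 2
x_5 = 3.1667, f(x_5) = 0.042144, coefficient = 4
x_6 = 3.5000, f(x_6) = 0.030197, coefficient = 1

I ≈ (0.333333/3) × 1.736513 = 0.192946
Exact value: 0.192933
Error: 0.000013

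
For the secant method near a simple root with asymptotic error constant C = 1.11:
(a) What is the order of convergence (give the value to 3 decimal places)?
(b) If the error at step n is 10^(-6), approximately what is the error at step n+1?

(a) Secant method has superlinear convergence with order φ = (1+√5)/2 ≈ 1.618.
    This means |e_{n+1}| ≈ C|e_n|^1.618.

(b) With |e_n| = 10^(-6) and C = 1.11:
    |e_{n+1}| ≈ 1.11 × (10^(-6))^1.618 = 1.11 × 10^(-9.71)

(a) ≈ 1.618 (golden ratio); (b) |e_{n+1}| ≈ 2.173e-10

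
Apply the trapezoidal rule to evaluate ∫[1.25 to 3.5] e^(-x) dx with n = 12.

f(x) = e^(-x)
a = 1.25, b = 3.5, n = 12
h = (b - a)/n = 0.187500

Trapezoidal rule: (h/2)[f(x₀) + 2f(x₁) + 2f(x₂) + ... + f(xₙ)]

x_0 = 1.2500, f(x_0) = 0.286505, coefficient = 1
x_1 = 1.4375, f(x_1) = 0.237521, coefficient = 2
x_2 = 1.6250, f(x_2) = 0.196912, coefficient = 2
x_3 = 1.8125, f(x_3) = 0.163246, coefficient = 2
x_4 = 2.0000, f(x_4) = 0.135335, coefficient = 2
x_5 = 2.1875, f(x_5) = 0.112197, coefficient = 2
x_6 = 2.3750, f(x_6) = 0.093014, coefficient = 2
x_7 = 2.5625, f(x_7) = 0.077112, coefficient = 2
x_8 = 2.7500, f(x_8) = 0.063928, coefficient = 2
x_9 = 2.9375, f(x_9) = 0.052998, coefficient = 2
x_10 = 3.1250, f(x_10) = 0.043937, coefficient = 2
x_11 = 3.3125, f(x_11) = 0.036425, coefficient = 2
x_12 = 3.5000, f(x_12) = 0.030197, coefficient = 1

I ≈ (0.187500/2) × 2.741951 = 0.257058
Exact value: 0.256307
Error: 0.000750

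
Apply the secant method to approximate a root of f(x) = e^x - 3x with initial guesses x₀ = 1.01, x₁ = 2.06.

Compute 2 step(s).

f(x) = e^x - 3x
x₀ = 1.01, x₁ = 2.06

Secant formula: x_{n+1} = x_n - f(x_n)(x_n - x_{n-1})/(f(x_n) - f(x_{n-1}))

Iteration 1:
  f(1.010000) = -0.284399
  f(2.060000) = 1.665970
  x_2 = 2.060000 - 1.665970×(2.060000 - 1.010000)/(1.665970 - (-0.284399))
       = 1.163109
Iteration 2:
  f(2.060000) = 1.665970
  f(1.163109) = -0.289461
  x_3 = 1.163109 - (-0.289461)×(1.163109 - 2.060000)/(-0.289461 - 1.665970)
       = 1.295875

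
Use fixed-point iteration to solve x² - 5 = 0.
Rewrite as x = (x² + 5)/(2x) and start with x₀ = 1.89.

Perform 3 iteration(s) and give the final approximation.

Equation: x² - 5 = 0
Fixed-point form: x = (x² + 5)/(2x)
x₀ = 1.89

x_1 = g(1.890000) = 2.267751
x_2 = g(2.267751) = 2.236289
x_3 = g(2.236289) = 2.236068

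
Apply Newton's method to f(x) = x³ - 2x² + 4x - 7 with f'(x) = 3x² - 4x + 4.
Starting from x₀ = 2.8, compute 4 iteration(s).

f(x) = x³ - 2x² + 4x - 7
f'(x) = 3x² - 4x + 4
x₀ = 2.8

Newton-Raphson formula: x_{n+1} = x_n - f(x_n)/f'(x_n)

Iteration 1:
  f(2.800000) = 10.472000
  f'(2.800000) = 16.320000
  x_1 = 2.800000 - 10.472000/16.320000 = 2.158333
Iteration 2:
  f(2.158333) = 2.370914
  f'(2.158333) = 9.341875
  x_2 = 2.158333 - 2.370914/9.341875 = 1.904539
Iteration 3:
  f(1.904539) = 0.271894
  f'(1.904539) = 7.263651
  x_3 = 1.904539 - 0.271894/7.263651 = 1.867107
Iteration 4:
  f(1.867107) = 0.005151
  f'(1.867107) = 6.989837
  x_4 = 1.867107 - 0.005151/6.989837 = 1.866370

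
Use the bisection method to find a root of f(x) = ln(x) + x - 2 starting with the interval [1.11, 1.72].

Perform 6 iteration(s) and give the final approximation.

f(x) = ln(x) + x - 2
Initial interval: [1.11, 1.72]

Iteration 1:
  c_1 = (1.110000 + 1.720000)/2 = 1.415000
  f(c_1) = f(1.415000) = -0.237870
  f(a) × f(c) ≥ 0, new interval: [1.415000, 1.720000]
Iteration 2:
  c_2 = (1.415000 + 1.720000)/2 = 1.567500
  f(c_2) = f(1.567500) = 0.016982
  f(a) × f(c) < 0, new interval: [1.415000, 1.567500]
Iteration 3:
  c_3 = (1.415000 + 1.567500)/2 = 1.491250
  f(c_3) = f(1.491250) = -0.109135
  f(a) × f(c) ≥ 0, new interval: [1.491250, 1.567500]
Iteration 4:
  c_4 = (1.491250 + 1.567500)/2 = 1.529375
  f(c_4) = f(1.529375) = -0.045766
  f(a) × f(c) ≥ 0, new interval: [1.529375, 1.567500]
Iteration 5:
  c_5 = (1.529375 + 1.567500)/2 = 1.548437
  f(c_5) = f(1.548437) = -0.014316
  f(a) × f(c) ≥ 0, new interval: [1.548437, 1.567500]
Iteration 6:
  c_6 = (1.548437 + 1.567500)/2 = 1.557969
  f(c_6) = f(1.557969) = 0.001352
  f(a) × f(c) < 0, new interval: [1.548437, 1.557969]

After 6 iteration(s), the approximation is c_6 = 1.557969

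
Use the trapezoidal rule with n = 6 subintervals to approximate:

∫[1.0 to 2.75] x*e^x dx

f(x) = x*e^x
a = 1.0, b = 2.75, n = 6
h = (b - a)/n = 0.291667

Trapezoidal rule: (h/2)[f(x₀) + 2f(x₁) + 2f(x₂) + ... + f(xₙ)]

x_0 = 1.0000, f(x_0) = 2.718282, coefficient = 1
x_1 = 1.2917, f(x_1) = 4.700176, coefficient = 2
x_2 = 1.5833, f(x_2) = 7.712679, coefficient = 2
x_3 = 1.8750, f(x_3) = 12.226536, coefficient = 2
x_4 = 2.1667, f(x_4) = 18.913133, coefficient = 2
x_5 = 2.4583, f(x_5) = 28.726411, coefficient = 2
x_6 = 2.7500, f(x_6) = 43.017238, coefficient = 1

I ≈ (0.291667/2) × 190.293391 = 27.751120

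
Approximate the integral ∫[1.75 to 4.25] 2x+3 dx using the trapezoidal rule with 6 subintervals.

f(x) = 2x+3
a = 1.75, b = 4.25, n = 6
h = (b - a)/n = 0.416667

Trapezoidal rule: (h/2)[f(x₀) + 2f(x₁) + 2f(x₂) + ... + f(xₙ)]

x_0 = 1.7500, f(x_0) = 6.500000, coefficient = 1
x_1 = 2.1667, f(x_1) = 7.333333, coefficient = 2
x_2 = 2.5833, f(x_2) = 8.166667, coefficient = 2
x_3 = 3.0000, f(x_3) = 9.000000, coefficient = 2
x_4 = 3.4167, f(x_4) = 9.833333, coefficient = 2
x_5 = 3.8333, f(x_5) = 10.666667, coefficient = 2
x_6 = 4.2500, f(x_6) = 11.500000, coefficient = 1

I ≈ (0.416667/2) × 108.000000 = 22.500000
Exact value: 22.500000
Error: 0.000000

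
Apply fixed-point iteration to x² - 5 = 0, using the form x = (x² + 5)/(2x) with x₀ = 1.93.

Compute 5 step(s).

Equation: x² - 5 = 0
Fixed-point form: x = (x² + 5)/(2x)
x₀ = 1.93

x_1 = g(1.930000) = 2.260337
x_2 = g(2.260337) = 2.236198
x_3 = g(2.236198) = 2.236068
x_4 = g(2.236068) = 2.236068
x_5 = g(2.236068) = 2.236068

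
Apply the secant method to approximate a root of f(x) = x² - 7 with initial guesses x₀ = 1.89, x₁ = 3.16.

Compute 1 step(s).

f(x) = x² - 7
x₀ = 1.89, x₁ = 3.16

Secant formula: x_{n+1} = x_n - f(x_n)(x_n - x_{n-1})/(f(x_n) - f(x_{n-1}))

Iteration 1:
  f(1.890000) = -3.427900
  f(3.160000) = 2.985600
  x_2 = 3.160000 - 2.985600×(3.160000 - 1.890000)/(2.985600 - (-3.427900))
       = 2.568792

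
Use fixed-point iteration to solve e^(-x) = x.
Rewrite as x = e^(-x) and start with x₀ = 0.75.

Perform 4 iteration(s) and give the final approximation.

Equation: e^(-x) = x
Fixed-point form: x = e^(-x)
x₀ = 0.75

x_1 = g(0.750000) = 0.472367
x_2 = g(0.472367) = 0.623525
x_3 = g(0.623525) = 0.536052
x_4 = g(0.536052) = 0.585054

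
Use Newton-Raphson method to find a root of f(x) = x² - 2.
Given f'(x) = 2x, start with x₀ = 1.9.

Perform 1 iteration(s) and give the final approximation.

f(x) = x² - 2
f'(x) = 2x
x₀ = 1.9

Newton-Raphson formula: x_{n+1} = x_n - f(x_n)/f'(x_n)

Iteration 1:
  f(1.900000) = 1.610000
  f'(1.900000) = 3.800000
  x_1 = 1.900000 - 1.610000/3.800000 = 1.476316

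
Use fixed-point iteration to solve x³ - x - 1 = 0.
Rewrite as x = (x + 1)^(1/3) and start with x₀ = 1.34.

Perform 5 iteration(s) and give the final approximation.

Equation: x³ - x - 1 = 0
Fixed-point form: x = (x + 1)^(1/3)
x₀ = 1.34

x_1 = g(1.340000) = 1.327614
x_2 = g(1.327614) = 1.325268
x_3 = g(1.325268) = 1.324822
x_4 = g(1.324822) = 1.324738
x_5 = g(1.324738) = 1.324722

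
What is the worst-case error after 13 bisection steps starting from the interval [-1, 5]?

Bisection error bound: |error| ≤ (b-a)/2^n
|error| ≤ (5 - (-1))/2^13 = 6/2^13
|error| ≤ 0.0007324219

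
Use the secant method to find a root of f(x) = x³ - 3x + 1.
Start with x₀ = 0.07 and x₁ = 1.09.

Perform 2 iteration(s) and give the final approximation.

f(x) = x³ - 3x + 1
x₀ = 0.07, x₁ = 1.09

Secant formula: x_{n+1} = x_n - f(x_n)(x_n - x_{n-1})/(f(x_n) - f(x_{n-1}))

Iteration 1:
  f(0.070000) = 0.790343
  f(1.090000) = -0.974971
  x_2 = 1.090000 - (-0.974971)×(1.090000 - 0.070000)/(-0.974971 - 0.790343)
       = 0.526661
Iteration 2:
  f(1.090000) = -0.974971
  f(0.526661) = -0.433902
  x_3 = 0.526661 - (-0.433902)×(0.526661 - 1.090000)/(-0.433902 - (-0.974971))
       = 0.074900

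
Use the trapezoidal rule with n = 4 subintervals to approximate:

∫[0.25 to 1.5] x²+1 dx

f(x) = x²+1
a = 0.25, b = 1.5, n = 4
h = (b - a)/n = 0.312500

Trapezoidal rule: (h/2)[f(x₀) + 2f(x₁) + 2f(x₂) + ... + f(xₙ)]

x_0 = 0.2500, f(x_0) = 1.062500, coefficient = 1
x_1 = 0.5625, f(x_1) = 1.316406, coefficient = 2
x_2 = 0.8750, f(x_2) = 1.765625, coefficient = 2
x_3 = 1.1875, f(x_3) = 2.410156, coefficient = 2
x_4 = 1.5000, f(x_4) = 3.250000, coefficient = 1

I ≈ (0.312500/2) × 15.296875 = 2.390137
Exact value: 2.369792
Error: 0.020345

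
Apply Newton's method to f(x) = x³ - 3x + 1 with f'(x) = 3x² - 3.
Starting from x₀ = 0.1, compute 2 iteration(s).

f(x) = x³ - 3x + 1
f'(x) = 3x² - 3
x₀ = 0.1

Newton-Raphson formula: x_{n+1} = x_n - f(x_n)/f'(x_n)

Iteration 1:
  f(0.100000) = 0.701000
  f'(0.100000) = -2.970000
  x_1 = 0.100000 - 0.701000/(-2.970000) = 0.336027
Iteration 2:
  f(0.336027) = 0.029861
  f'(0.336027) = -2.661258
  x_2 = 0.336027 - 0.029861/(-2.661258) = 0.347248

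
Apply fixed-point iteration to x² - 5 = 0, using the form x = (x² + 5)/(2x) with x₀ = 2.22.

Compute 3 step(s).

Equation: x² - 5 = 0
Fixed-point form: x = (x² + 5)/(2x)
x₀ = 2.22

x_1 = g(2.220000) = 2.236126
x_2 = g(2.236126) = 2.236068
x_3 = g(2.236068) = 2.236068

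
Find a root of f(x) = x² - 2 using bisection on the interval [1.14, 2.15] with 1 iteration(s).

f(x) = x² - 2
Initial interval: [1.14, 2.15]

Iteration 1:
  c_1 = (1.140000 + 2.150000)/2 = 1.645000
  f(c_1) = f(1.645000) = 0.706025
  f(a) × f(c) < 0, new interval: [1.140000, 1.645000]

After 1 iteration(s), the approximation is c_1 = 1.645000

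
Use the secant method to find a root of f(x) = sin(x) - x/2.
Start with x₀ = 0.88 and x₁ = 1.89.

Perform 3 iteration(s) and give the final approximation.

f(x) = sin(x) - x/2
x₀ = 0.88, x₁ = 1.89

Secant formula: x_{n+1} = x_n - f(x_n)(x_n - x_{n-1})/(f(x_n) - f(x_{n-1}))

Iteration 1:
  f(0.880000) = 0.330739
  f(1.890000) = 0.004486
  x_2 = 1.890000 - 0.004486×(1.890000 - 0.880000)/(0.004486 - 0.330739)
       = 1.903886
Iteration 2:
  f(1.890000) = 0.004486
  f(1.903886) = -0.006907
  x_3 = 1.903886 - (-0.006907)×(1.903886 - 1.890000)/(-0.006907 - 0.004486)
       = 1.895468
Iteration 3:
  f(1.903886) = -0.006907
  f(1.895468) = 0.000022
  x_4 = 1.895468 - 0.000022×(1.895468 - 1.903886)/(0.000022 - (-0.006907))
       = 1.895494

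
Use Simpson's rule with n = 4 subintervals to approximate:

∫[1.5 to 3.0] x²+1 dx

f(x) = x²+1
a = 1.5, b = 3.0, n = 4
h = (b - a)/n = 0.375000

Simpson's rule: (h/3)[f(x₀) + 4f(x₁) + 2f(x₂) + ... + f(xₙ)]

x_0 = 1.5000, f(x_0) = 3.250000, coefficient = 1
x_1 = 1.8750, f(x_1) = 4.515625, coefficient = 4
x_2 = 2.2500, f(x_2) = 6.062500, coefficient = 2
x_3 = 2.6250, f(x_3) = 7.890625, coefficient = 4
x_4 = 3.0000, f(x_4) = 10.000000, coefficient = 1

I ≈ (0.375000/3) × 75.000000 = 9.375000
Exact value: 9.375000
Error: 0.000000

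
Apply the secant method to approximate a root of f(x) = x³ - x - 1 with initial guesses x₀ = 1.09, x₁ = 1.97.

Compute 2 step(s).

f(x) = x³ - x - 1
x₀ = 1.09, x₁ = 1.97

Secant formula: x_{n+1} = x_n - f(x_n)(x_n - x_{n-1})/(f(x_n) - f(x_{n-1}))

Iteration 1:
  f(1.090000) = -0.794971
  f(1.970000) = 4.675373
  x_2 = 1.970000 - 4.675373×(1.970000 - 1.090000)/(4.675373 - (-0.794971))
       = 1.217885
Iteration 2:
  f(1.970000) = 4.675373
  f(1.217885) = -0.411465
  x_3 = 1.217885 - (-0.411465)×(1.217885 - 1.970000)/(-0.411465 - 4.675373)
       = 1.278722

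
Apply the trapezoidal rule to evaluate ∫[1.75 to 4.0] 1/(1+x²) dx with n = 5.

f(x) = 1/(1+x²)
a = 1.75, b = 4.0, n = 5
h = (b - a)/n = 0.450000

Trapezoidal rule: (h/2)[f(x₀) + 2f(x₁) + 2f(x₂) + ... + f(xₙ)]

x_0 = 1.7500, f(x_0) = 0.246154, coefficient = 1
x_1 = 2.2000, f(x_1) = 0.171233, coefficient = 2
x_2 = 2.6500, f(x_2) = 0.124649, coefficient = 2
x_3 = 3.1000, f(x_3) = 0.094251, coefficient = 2
x_4 = 3.5500, f(x_4) = 0.073516, coefficient = 2
x_5 = 4.0000, f(x_5) = 0.058824, coefficient = 1

I ≈ (0.450000/2) × 1.232275 = 0.277262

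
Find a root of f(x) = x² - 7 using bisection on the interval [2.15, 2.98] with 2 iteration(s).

f(x) = x² - 7
Initial interval: [2.15, 2.98]

Iteration 1:
  c_1 = (2.150000 + 2.980000)/2 = 2.565000
  f(c_1) = f(2.565000) = -0.420775
  f(a) × f(c) ≥ 0, new interval: [2.565000, 2.980000]
Iteration 2:
  c_2 = (2.565000 + 2.980000)/2 = 2.772500
  f(c_2) = f(2.772500) = 0.686756
  f(a) × f(c) < 0, new interval: [2.565000, 2.772500]

After 2 iteration(s), the approximation is c_2 = 2.772500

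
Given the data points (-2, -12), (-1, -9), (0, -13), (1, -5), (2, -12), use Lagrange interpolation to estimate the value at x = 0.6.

Lagrange interpolation formula:
P(x) = Σ yᵢ × Lᵢ(x)
where Lᵢ(x) = Π_{j≠i} (x - xⱼ)/(xᵢ - xⱼ)

L_0(0.6) = (0.6 - (-1))/(-2 - (-1)) × (0.6 - 0)/(-2 - 0) × (0.6 - 1)/(-2 - 1) × (0.6 - 2)/(-2 - 2) = 0.022400
L_1(0.6) = (0.6 - (-2))/(-1 - (-2)) × (0.6 - 0)/(-1 - 0) × (0.6 - 1)/(-1 - 1) × (0.6 - 2)/(-1 - 2) = -0.145600
L_2(0.6) = (0.6 - (-2))/(0 - (-2)) × (0.6 - (-1))/(0 - (-1)) × (0.6 - 1)/(0 - 1) × (0.6 - 2)/(0 - 2) = 0.582400
L_3(0.6) = (0.6 - (-2))/(1 - (-2)) × (0.6 - (-1))/(1 - (-1)) × (0.6 - 0)/(1 - 0) × (0.6 - 2)/(1 - 2) = 0.582400
L_4(0.6) = (0.6 - (-2))/(2 - (-2)) × (0.6 - (-1))/(2 - (-1)) × (0.6 - 0)/(2 - 0) × (0.6 - 1)/(2 - 1) = -0.041600

P(0.6) = (-12)×L_0(0.6) + (-9)×L_1(0.6) + (-13)×L_2(0.6) + (-5)×L_3(0.6) + (-12)×L_4(0.6)
P(0.6) = -8.942400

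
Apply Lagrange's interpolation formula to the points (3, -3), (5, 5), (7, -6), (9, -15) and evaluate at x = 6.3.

Lagrange interpolation formula:
P(x) = Σ yᵢ × Lᵢ(x)
where Lᵢ(x) = Π_{j≠i} (x - xⱼ)/(xᵢ - xⱼ)

L_0(6.3) = (6.3 - 5)/(3 - 5) × (6.3 - 7)/(3 - 7) × (6.3 - 9)/(3 - 9) = -0.051188
L_1(6.3) = (6.3 - 3)/(5 - 3) × (6.3 - 7)/(5 - 7) × (6.3 - 9)/(5 - 9) = 0.389813
L_2(6.3) = (6.3 - 3)/(7 - 3) × (6.3 - 5)/(7 - 5) × (6.3 - 9)/(7 - 9) = 0.723937
L_3(6.3) = (6.3 - 3)/(9 - 3) × (6.3 - 5)/(9 - 5) × (6.3 - 7)/(9 - 7) = -0.062563

P(6.3) = (-3)×L_0(6.3) + 5×L_1(6.3) + (-6)×L_2(6.3) + (-15)×L_3(6.3)
P(6.3) = -1.302562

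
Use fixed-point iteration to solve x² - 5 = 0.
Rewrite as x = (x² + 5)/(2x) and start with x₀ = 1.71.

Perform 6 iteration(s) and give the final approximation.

Equation: x² - 5 = 0
Fixed-point form: x = (x² + 5)/(2x)
x₀ = 1.71

x_1 = g(1.710000) = 2.316988
x_2 = g(2.316988) = 2.237481
x_3 = g(2.237481) = 2.236068
x_4 = g(2.236068) = 2.236068
x_5 = g(2.236068) = 2.236068
x_6 = g(2.236068) = 2.236068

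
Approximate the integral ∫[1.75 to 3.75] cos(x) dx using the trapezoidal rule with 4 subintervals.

f(x) = cos(x)
a = 1.75, b = 3.75, n = 4
h = (b - a)/n = 0.500000

Trapezoidal rule: (h/2)[f(x₀) + 2f(x₁) + 2f(x₂) + ... + f(xₙ)]

x_0 = 1.7500, f(x_0) = -0.178246, coefficient = 1
x_1 = 2.2500, f(x_1) = -0.628174, coefficient = 2
x_2 = 2.7500, f(x_2) = -0.924302, coefficient = 2
x_3 = 3.2500, f(x_3) = -0.994130, coefficient = 2
x_4 = 3.7500, f(x_4) = -0.820559, coefficient = 1

I ≈ (0.500000/2) × -6.092017 = -1.523004
Exact value: -1.555547
Error: 0.032543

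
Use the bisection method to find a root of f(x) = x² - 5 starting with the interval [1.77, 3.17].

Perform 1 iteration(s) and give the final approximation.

f(x) = x² - 5
Initial interval: [1.77, 3.17]

Iteration 1:
  c_1 = (1.770000 + 3.170000)/2 = 2.470000
  f(c_1) = f(2.470000) = 1.100900
  f(a) × f(c) < 0, new interval: [1.770000, 2.470000]

After 1 iteration(s), the approximation is c_1 = 2.470000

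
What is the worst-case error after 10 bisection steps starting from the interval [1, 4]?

Bisection error bound: |error| ≤ (b-a)/2^n
|error| ≤ (4 - 1)/2^10 = 3/2^10
|error| ≤ 0.0029296875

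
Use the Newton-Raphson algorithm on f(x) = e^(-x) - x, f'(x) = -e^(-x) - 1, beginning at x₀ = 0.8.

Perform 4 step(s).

f(x) = e^(-x) - x
f'(x) = -e^(-x) - 1
x₀ = 0.8

Newton-Raphson formula: x_{n+1} = x_n - f(x_n)/f'(x_n)

Iteration 1:
  f(0.800000) = -0.350671
  f'(0.800000) = -1.449329
  x_1 = 0.800000 - (-0.350671)/(-1.449329) = 0.558046
Iteration 2:
  f(0.558046) = 0.014280
  f'(0.558046) = -1.572326
  x_2 = 0.558046 - 0.014280/(-1.572326) = 0.567128
Iteration 3:
  f(0.567128) = 0.000024
  f'(0.567128) = -1.567152
  x_3 = 0.567128 - 0.000024/(-1.567152) = 0.567143
Iteration 4:
  f(0.567143) = 0.000000
  f'(0.567143) = -1.567143
  x_4 = 0.567143 - 0.000000/(-1.567143) = 0.567143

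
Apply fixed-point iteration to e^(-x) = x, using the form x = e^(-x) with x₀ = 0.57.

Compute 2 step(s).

Equation: e^(-x) = x
Fixed-point form: x = e^(-x)
x₀ = 0.57

x_1 = g(0.570000) = 0.565525
x_2 = g(0.565525) = 0.568062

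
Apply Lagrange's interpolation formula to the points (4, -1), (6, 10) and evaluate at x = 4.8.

Lagrange interpolation formula:
P(x) = Σ yᵢ × Lᵢ(x)
where Lᵢ(x) = Π_{j≠i} (x - xⱼ)/(xᵢ - xⱼ)

L_0(4.8) = (4.8 - 6)/(4 - 6) = 0.600000
L_1(4.8) = (4.8 - 4)/(6 - 4) = 0.400000

P(4.8) = (-1)×L_0(4.8) + 10×L_1(4.8)
P(4.8) = 3.400000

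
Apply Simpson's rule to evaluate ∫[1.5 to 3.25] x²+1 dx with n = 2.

f(x) = x²+1
a = 1.5, b = 3.25, n = 2
h = (b - a)/n = 0.875000

Simpson's rule: (h/3)[f(x₀) + 4f(x₁) + 2f(x₂) + ... + f(xₙ)]

x_0 = 1.5000, f(x_0) = 3.250000, coefficient = 1
x_1 = 2.3750, f(x_1) = 6.640625, coefficient = 4
x_2 = 3.2500, f(x_2) = 11.562500, coefficient = 1

I ≈ (0.875000/3) × 41.375000 = 12.067708
Exact value: 12.067708
Error: 0.000000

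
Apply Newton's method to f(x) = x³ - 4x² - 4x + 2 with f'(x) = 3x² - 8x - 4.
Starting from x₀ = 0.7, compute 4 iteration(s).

f(x) = x³ - 4x² - 4x + 2
f'(x) = 3x² - 8x - 4
x₀ = 0.7

Newton-Raphson formula: x_{n+1} = x_n - f(x_n)/f'(x_n)

Iteration 1:
  f(0.700000) = -2.417000
  f'(0.700000) = -8.130000
  x_1 = 0.700000 - (-2.417000)/(-8.130000) = 0.402706
Iteration 2:
  f(0.402706) = -0.194205
  f'(0.402706) = -6.735132
  x_2 = 0.402706 - (-0.194205)/(-6.735132) = 0.373871
Iteration 3:
  f(0.373871) = -0.002345
  f'(0.373871) = -6.571632
  x_3 = 0.373871 - (-0.002345)/(-6.571632) = 0.373515
Iteration 4:
  f(0.373515) = 0.000000
  f'(0.373515) = -6.569577
  x_4 = 0.373515 - 0.000000/(-6.569577) = 0.373514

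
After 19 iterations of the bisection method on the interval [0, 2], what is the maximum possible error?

Bisection error bound: |error| ≤ (b-a)/2^n
|error| ≤ (2 - 0)/2^19 = 2/2^19
|error| ≤ 0.0000038147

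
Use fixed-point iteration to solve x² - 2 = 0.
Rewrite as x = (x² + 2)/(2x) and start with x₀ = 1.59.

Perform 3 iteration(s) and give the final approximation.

Equation: x² - 2 = 0
Fixed-point form: x = (x² + 2)/(2x)
x₀ = 1.59

x_1 = g(1.590000) = 1.423931
x_2 = g(1.423931) = 1.414247
x_3 = g(1.414247) = 1.414214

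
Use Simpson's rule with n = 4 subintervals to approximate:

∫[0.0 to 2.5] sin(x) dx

f(x) = sin(x)
a = 0.0, b = 2.5, n = 4
h = (b - a)/n = 0.625000

Simpson's rule: (h/3)[f(x₀) + 4f(x₁) + 2f(x₂) + ... + f(xₙ)]

x_0 = 0.0000, f(x_0) = 0.000000, coefficient = 1
x_1 = 0.6250, f(x_1) = 0.585097, coefficient = 4
x_2 = 1.2500, f(x_2) = 0.948985, coefficient = 2
x_3 = 1.8750, f(x_3) = 0.954086, coefficient = 4
x_4 = 2.5000, f(x_4) = 0.598472, coefficient = 1

I ≈ (0.625000/3) × 8.653174 = 1.802745
Exact value: 1.801144
Error: 0.001601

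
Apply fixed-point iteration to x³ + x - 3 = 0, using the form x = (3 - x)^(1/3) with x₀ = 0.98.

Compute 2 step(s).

Equation: x³ + x - 3 = 0
Fixed-point form: x = (3 - x)^(1/3)
x₀ = 0.98

x_1 = g(0.980000) = 1.264107
x_2 = g(1.264107) = 1.201824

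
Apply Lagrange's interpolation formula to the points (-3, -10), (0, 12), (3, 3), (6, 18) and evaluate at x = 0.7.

Lagrange interpolation formula:
P(x) = Σ yᵢ × Lᵢ(x)
where Lᵢ(x) = Π_{j≠i} (x - xⱼ)/(xᵢ - xⱼ)

L_0(0.7) = (0.7 - 0)/(-3 - 0) × (0.7 - 3)/(-3 - 3) × (0.7 - 6)/(-3 - 6) = -0.052673
L_1(0.7) = (0.7 - (-3))/(0 - (-3)) × (0.7 - 3)/(0 - 3) × (0.7 - 6)/(0 - 6) = 0.835241
L_2(0.7) = (0.7 - (-3))/(3 - (-3)) × (0.7 - 0)/(3 - 0) × (0.7 - 6)/(3 - 6) = 0.254204
L_3(0.7) = (0.7 - (-3))/(6 - (-3)) × (0.7 - 0)/(6 - 0) × (0.7 - 3)/(6 - 3) = -0.036772

P(0.7) = (-10)×L_0(0.7) + 12×L_1(0.7) + 3×L_2(0.7) + 18×L_3(0.7)
P(0.7) = 10.650340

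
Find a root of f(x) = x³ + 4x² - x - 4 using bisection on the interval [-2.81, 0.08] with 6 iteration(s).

f(x) = x³ + 4x² - x - 4
Initial interval: [-2.81, 0.08]

Iteration 1:
  c_1 = (-2.810000 + 0.080000)/2 = -1.365000
  f(c_1) = f(-1.365000) = 2.274598
  f(a) × f(c) ≥ 0, new interval: [-1.365000, 0.080000]
Iteration 2:
  c_2 = (-1.365000 + 0.080000)/2 = -0.642500
  f(c_2) = f(-0.642500) = -1.971503
  f(a) × f(c) < 0, new interval: [-1.365000, -0.642500]
Iteration 3:
  c_3 = (-1.365000 + (-0.642500))/2 = -1.003750
  f(c_3) = f(-1.003750) = 0.022514
  f(a) × f(c) ≥ 0, new interval: [-1.003750, -0.642500]
Iteration 4:
  c_4 = (-1.003750 + (-0.642500))/2 = -0.823125
  f(c_4) = f(-0.823125) = -1.024432
  f(a) × f(c) < 0, new interval: [-1.003750, -0.823125]
Iteration 5:
  c_5 = (-1.003750 + (-0.823125))/2 = -0.913437
  f(c_5) = f(-0.913437) = -0.511233
  f(a) × f(c) < 0, new interval: [-1.003750, -0.913437]
Iteration 6:
  c_6 = (-1.003750 + (-0.913437))/2 = -0.958594
  f(c_6) = f(-0.958594) = -0.246652
  f(a) × f(c) < 0, new interval: [-1.003750, -0.958594]

After 6 iteration(s), the approximation is c_6 = -0.958594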